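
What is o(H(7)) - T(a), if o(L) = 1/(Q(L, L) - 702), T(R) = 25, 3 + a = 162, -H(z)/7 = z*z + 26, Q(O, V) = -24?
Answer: -18151/726 ≈ -25.001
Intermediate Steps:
H(z) = -182 - 7*z**2 (H(z) = -7*(z*z + 26) = -7*(z**2 + 26) = -7*(26 + z**2) = -182 - 7*z**2)
a = 159 (a = -3 + 162 = 159)
o(L) = -1/726 (o(L) = 1/(-24 - 702) = 1/(-726) = -1/726)
o(H(7)) - T(a) = -1/726 - 1*25 = -1/726 - 25 = -18151/726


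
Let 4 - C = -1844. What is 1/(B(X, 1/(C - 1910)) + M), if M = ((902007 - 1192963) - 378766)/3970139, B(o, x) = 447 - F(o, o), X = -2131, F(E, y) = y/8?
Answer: 31761112/22652225497 ≈ 0.0014021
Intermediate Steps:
C = 1848 (C = 4 - 1*(-1844) = 4 + 1844 = 1848)
F(E, y) = y/8 (F(E, y) = y*(⅛) = y/8)
B(o, x) = 447 - o/8
M = -669722/3970139 (M = (-290956 - 378766)*(1/3970139) = -669722*1/3970139 = -669722/3970139 ≈ -0.16869)
1/(B(X, 1/(C - 1910)) + M) = 1/((447 - ⅛*(-2131)) - 669722/3970139) = 1/((447 + 2131/8) - 669722/3970139) = 1/(5707/8 - 669722/3970139) = 1/(22652225497/31761112) = 31761112/22652225497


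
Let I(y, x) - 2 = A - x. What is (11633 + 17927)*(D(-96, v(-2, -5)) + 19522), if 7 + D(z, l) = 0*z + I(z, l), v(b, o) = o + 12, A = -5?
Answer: 576567800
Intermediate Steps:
I(y, x) = -3 - x (I(y, x) = 2 + (-5 - x) = -3 - x)
v(b, o) = 12 + o
D(z, l) = -10 - l (D(z, l) = -7 + (0*z + (-3 - l)) = -7 + (0 + (-3 - l)) = -7 + (-3 - l) = -10 - l)
(11633 + 17927)*(D(-96, v(-2, -5)) + 19522) = (11633 + 17927)*((-10 - (12 - 5)) + 19522) = 29560*((-10 - 1*7) + 19522) = 29560*((-10 - 7) + 19522) = 29560*(-17 + 19522) = 29560*19505 = 576567800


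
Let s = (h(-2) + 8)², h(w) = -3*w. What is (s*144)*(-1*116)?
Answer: -3273984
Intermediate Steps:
s = 196 (s = (-3*(-2) + 8)² = (6 + 8)² = 14² = 196)
(s*144)*(-1*116) = (196*144)*(-1*116) = 28224*(-116) = -3273984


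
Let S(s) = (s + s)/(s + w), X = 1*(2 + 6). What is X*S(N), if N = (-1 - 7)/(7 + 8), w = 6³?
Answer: -4/101 ≈ -0.039604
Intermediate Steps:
w = 216
X = 8 (X = 1*8 = 8)
N = -8/15 ≈ -0.53333
S(s) = 2*s/(216 + s) (S(s) = (s + s)/(s + 216) = (2*s)/(216 + s) = 2*s/(216 + s))
X*S(N) = 8*(2*(-8/15)/(216 - 8/15)) = 8*(2*(-8/15)/(3232/15)) = 8*(2*(-8/15)*(15/3232)) = 8*(-1/202) = -4/101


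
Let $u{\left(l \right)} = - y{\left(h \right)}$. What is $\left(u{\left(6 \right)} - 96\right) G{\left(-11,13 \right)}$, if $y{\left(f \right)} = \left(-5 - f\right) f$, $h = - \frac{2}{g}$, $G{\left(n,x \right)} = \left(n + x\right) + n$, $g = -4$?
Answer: $\frac{3357}{4} \approx 839.25$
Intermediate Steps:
$G{\left(n,x \right)} = x + 2 n$
$h = \frac{1}{2}$ ($h = - \frac{2}{-4} = \left(-2\right) \left(- \frac{1}{4}\right) = \frac{1}{2} \approx 0.5$)
$y{\left(f \right)} = f \left(-5 - f\right)$
$u{\left(l \right)} = \frac{11}{4}$ ($u{\left(l \right)} = - \frac{\left(-1\right) \left(5 + \frac{1}{2}\right)}{2} = - \frac{\left(-1\right) 11}{2 \cdot 2} = \left(-1\right) \left(- \frac{11}{4}\right) = \frac{11}{4}$)
$\left(u{\left(6 \right)} - 96\right) G{\left(-11,13 \right)} = \left(\frac{11}{4} - 96\right) \left(13 + 2 \left(-11\right)\right) = - \frac{373 \left(13 - 22\right)}{4} = \left(- \frac{373}{4}\right) \left(-9\right) = \frac{3357}{4}$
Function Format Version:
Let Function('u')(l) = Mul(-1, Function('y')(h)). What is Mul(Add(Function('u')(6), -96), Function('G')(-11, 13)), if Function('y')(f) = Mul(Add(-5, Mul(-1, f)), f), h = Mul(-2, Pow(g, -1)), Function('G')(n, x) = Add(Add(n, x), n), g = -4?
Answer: Rational(3357, 4) ≈ 839.25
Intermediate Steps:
Function('G')(n, x) = Add(x, Mul(2, n))
h = Rational(1, 2) (h = Mul(-2, Pow(-4, -1)) = Mul(-2, Rational(-1, 4)) = Rational(1, 2) ≈ 0.50000)
Function('y')(f) = Mul(f, Add(-5, Mul(-1, f)))
Function('u')(l) = Rational(11, 4) (Function('u')(l) = Mul(-1, Mul(-1, Rational(1, 2), Add(5, Rational(1, 2)))) = Mul(-1, Mul(-1, Rational(1, 2), Rational(11, 2))) = Mul(-1, Rational(-11, 4)) = Rational(11, 4))
Mul(Add(Function('u')(6), -96), Function('G')(-11, 13)) = Mul(Add(Rational(11, 4), -96), Add(13, Mul(2, -11))) = Mul(Rational(-373, 4), Add(13, -22)) = Mul(Rational(-373, 4), -9) = Rational(3357, 4)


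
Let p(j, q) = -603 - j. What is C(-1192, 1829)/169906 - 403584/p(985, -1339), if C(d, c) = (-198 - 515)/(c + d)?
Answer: 10919986106251/42967358434 ≈ 254.15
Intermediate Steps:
C(d, c) = -713/(c + d)
C(-1192, 1829)/169906 - 403584/p(985, -1339) = -713/(1829 - 1192)/169906 - 403584/(-603 - 1*985) = -713/637*(1/169906) - 403584/(-603 - 985) = -713*1/637*(1/169906) - 403584/(-1588) = -713/637*1/169906 - 403584*(-1/1588) = -713/108230122 + 100896/397 = 10919986106251/42967358434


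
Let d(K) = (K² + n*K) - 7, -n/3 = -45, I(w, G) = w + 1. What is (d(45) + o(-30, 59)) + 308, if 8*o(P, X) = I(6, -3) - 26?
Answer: 67189/8 ≈ 8398.6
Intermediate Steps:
I(w, G) = 1 + w
n = 135 (n = -3*(-45) = 135)
o(P, X) = -19/8 (o(P, X) = ((1 + 6) - 26)/8 = (7 - 26)/8 = (⅛)*(-19) = -19/8)
d(K) = -7 + K² + 135*K (d(K) = (K² + 135*K) - 7 = -7 + K² + 135*K)
(d(45) + o(-30, 59)) + 308 = ((-7 + 45² + 135*45) - 19/8) + 308 = ((-7 + 2025 + 6075) - 19/8) + 308 = (8093 - 19/8) + 308 = 64725/8 + 308 = 67189/8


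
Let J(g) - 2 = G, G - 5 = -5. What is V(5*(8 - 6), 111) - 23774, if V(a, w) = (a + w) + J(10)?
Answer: -23651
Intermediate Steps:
G = 0 (G = 5 - 5 = 0)
J(g) = 2 (J(g) = 2 + 0 = 2)
V(a, w) = 2 + a + w (V(a, w) = (a + w) + 2 = 2 + a + w)
V(5*(8 - 6), 111) - 23774 = (2 + 5*(8 - 6) + 111) - 23774 = (2 + 5*2 + 111) - 23774 = (2 + 10 + 111) - 23774 = 123 - 23774 = -23651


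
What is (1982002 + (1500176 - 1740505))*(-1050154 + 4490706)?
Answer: 5992316523496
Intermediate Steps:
(1982002 + (1500176 - 1740505))*(-1050154 + 4490706) = (1982002 - 240329)*3440552 = 1741673*3440552 = 5992316523496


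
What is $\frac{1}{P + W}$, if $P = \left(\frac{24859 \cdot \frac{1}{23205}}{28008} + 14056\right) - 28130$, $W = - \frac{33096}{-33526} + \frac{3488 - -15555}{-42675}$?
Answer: $- \frac{30995431466945400}{436212934581298728019} \approx -7.1056 \cdot 10^{-5}$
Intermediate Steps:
$W = \frac{386968091}{715361025}$ ($W = \left(-33096\right) \left(- \frac{1}{33526}\right) + \left(3488 + 15555\right) \left(- \frac{1}{42675}\right) = \frac{16548}{16763} + 19043 \left(- \frac{1}{42675}\right) = \frac{16548}{16763} - \frac{19043}{42675} = \frac{386968091}{715361025} \approx 0.54094$)
$P = - \frac{9147053432501}{649925640}$ ($P = \left(24859 \cdot \frac{1}{23205} \cdot \frac{1}{28008} + 14056\right) - 28130 = \left(\frac{24859}{23205} \cdot \frac{1}{28008} + 14056\right) - 28130 = \left(\frac{24859}{649925640} + 14056\right) - 28130 = \frac{9135354820699}{649925640} - 28130 = - \frac{9147053432501}{649925640} \approx -14074.0$)
$\frac{1}{P + W} = \frac{1}{- \frac{9147053432501}{649925640} + \frac{386968091}{715361025}} = \frac{1}{- \frac{436212934581298728019}{30995431466945400}} = - \frac{30995431466945400}{436212934581298728019}$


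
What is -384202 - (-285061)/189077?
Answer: -10377639499/27011 ≈ -3.8420e+5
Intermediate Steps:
-384202 - (-285061)/189077 = -384202 - 1*(-40723/27011) = -384202 + 40723/27011 = -10377639499/27011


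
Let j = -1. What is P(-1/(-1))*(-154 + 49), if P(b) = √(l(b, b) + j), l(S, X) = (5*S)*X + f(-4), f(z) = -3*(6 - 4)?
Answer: -105*I*√2 ≈ -148.49*I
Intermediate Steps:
f(z) = -6 (f(z) = -3*2 = -6)
l(S, X) = -6 + 5*S*X (l(S, X) = (5*S)*X - 6 = 5*S*X - 6 = -6 + 5*S*X)
P(b) = √(-7 + 5*b²) (P(b) = √((-6 + 5*b*b) - 1) = √((-6 + 5*b²) - 1) = √(-7 + 5*b²))
P(-1/(-1))*(-154 + 49) = √(-7 + 5*(-1/(-1))²)*(-154 + 49) = √(-7 + 5*(-1*(-1))²)*(-105) = √(-7 + 5*1²)*(-105) = √(-7 + 5*1)*(-105) = √(-7 + 5)*(-105) = √(-2)*(-105) = (I*√2)*(-105) = -105*I*√2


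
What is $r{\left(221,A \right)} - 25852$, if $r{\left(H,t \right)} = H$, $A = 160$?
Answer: $-25631$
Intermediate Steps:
$r{\left(221,A \right)} - 25852 = 221 - 25852 = -25631$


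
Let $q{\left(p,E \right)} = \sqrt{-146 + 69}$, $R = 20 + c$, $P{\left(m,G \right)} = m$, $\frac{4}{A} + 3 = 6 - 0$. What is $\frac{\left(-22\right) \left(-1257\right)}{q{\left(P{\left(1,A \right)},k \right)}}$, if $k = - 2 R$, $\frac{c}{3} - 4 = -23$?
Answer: $- \frac{2514 i \sqrt{77}}{7} \approx - 3151.5 i$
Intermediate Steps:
$c = -57$ ($c = 12 + 3 \left(-23\right) = 12 - 69 = -57$)
$A = \frac{4}{3}$ ($A = \frac{4}{-3 + \left(6 - 0\right)} = \frac{4}{-3 + \left(6 + 0\right)} = \frac{4}{-3 + 6} = \frac{4}{3} \approx 1.3333$)
$R = -37$ ($R = 20 - 57 = -37$)
$k = 74$ ($k = \left(-2\right) \left(-37\right) = 74$)
$q{\left(p,E \right)} = i \sqrt{77}$ ($q{\left(p,E \right)} = \sqrt{-77} = i \sqrt{77}$)
$\frac{\left(-22\right) \left(-1257\right)}{q{\left(P{\left(1,A \right)},k \right)}} = \frac{\left(-22\right) \left(-1257\right)}{i \sqrt{77}} = 27654 \left(- \frac{i \sqrt{77}}{77}\right) = - \frac{2514 i \sqrt{77}}{7}$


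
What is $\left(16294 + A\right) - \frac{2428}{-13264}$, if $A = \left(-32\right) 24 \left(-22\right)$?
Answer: $\frac{110058647}{3316} \approx 33190.0$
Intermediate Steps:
$A = 16896$ ($A = \left(-768\right) \left(-22\right) = 16896$)
$\left(16294 + A\right) - \frac{2428}{-13264} = \left(16294 + 16896\right) - \frac{2428}{-13264} = 33190 - - \frac{607}{3316} = 33190 + \frac{607}{3316} = \frac{110058647}{3316}$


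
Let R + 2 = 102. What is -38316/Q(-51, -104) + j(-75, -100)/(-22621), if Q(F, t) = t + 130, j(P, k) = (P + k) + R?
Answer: -433372143/294073 ≈ -1473.7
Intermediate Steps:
R = 100 (R = -2 + 102 = 100)
j(P, k) = 100 + P + k (j(P, k) = (P + k) + 100 = 100 + P + k)
Q(F, t) = 130 + t
-38316/Q(-51, -104) + j(-75, -100)/(-22621) = -38316/(130 - 104) + (100 - 75 - 100)/(-22621) = -38316/26 - 75*(-1/22621) = -38316*1/26 + 75/22621 = -19158/13 + 75/22621 = -433372143/294073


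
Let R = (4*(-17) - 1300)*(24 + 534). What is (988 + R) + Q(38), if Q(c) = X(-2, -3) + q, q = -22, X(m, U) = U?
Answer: -762381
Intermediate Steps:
Q(c) = -25 (Q(c) = -3 - 22 = -25)
R = -763344 (R = (-68 - 1300)*558 = -1368*558 = -763344)
(988 + R) + Q(38) = (988 - 763344) - 25 = -762356 - 25 = -762381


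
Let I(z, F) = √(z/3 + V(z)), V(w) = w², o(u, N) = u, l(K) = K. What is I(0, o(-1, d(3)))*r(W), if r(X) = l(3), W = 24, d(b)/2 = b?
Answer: 0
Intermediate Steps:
d(b) = 2*b
r(X) = 3
I(z, F) = √(z² + z/3) (I(z, F) = √(z/3 + z²) = √(z² + z/3))
I(0, o(-1, d(3)))*r(W) = (√3*√(0*(1 + 3*0))/3)*3 = (√3*√(0*(1 + 0))/3)*3 = (√3*√(0*1)/3)*3 = (√3*√0/3)*3 = ((⅓)*√3*0)*3 = 0*3 = 0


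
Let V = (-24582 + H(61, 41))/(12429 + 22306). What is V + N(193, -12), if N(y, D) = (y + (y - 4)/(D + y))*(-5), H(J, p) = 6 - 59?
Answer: -1220854457/1257407 ≈ -970.93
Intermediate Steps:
H(J, p) = -53
N(y, D) = -5*y - 5*(-4 + y)/(D + y) (N(y, D) = (y + (-4 + y)/(D + y))*(-5) = -5*y - 5*(-4 + y)/(D + y))
V = -4927/6947 (V = (-24582 - 53)/(12429 + 22306) = -24635/34735 = -24635*1/34735 = -4927/6947 ≈ -0.70923)
V + N(193, -12) = -4927/6947 + 5*(4 - 1*193 - 1*193² - 1*(-12)*193)/(-12 + 193) = -4927/6947 + 5*(4 - 193 - 1*37249 + 2316)/181 = -4927/6947 + 5*(1/181)*(4 - 193 - 37249 + 2316) = -4927/6947 + 5*(1/181)*(-35122) = -4927/6947 - 175610/181 = -1220854457/1257407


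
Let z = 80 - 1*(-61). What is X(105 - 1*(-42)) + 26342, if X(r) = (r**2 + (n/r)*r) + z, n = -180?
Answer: 47912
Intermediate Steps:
z = 141 (z = 80 + 61 = 141)
X(r) = -39 + r**2 (X(r) = (r**2 + (-180/r)*r) + 141 = (r**2 - 180) + 141 = (-180 + r**2) + 141 = -39 + r**2)
X(105 - 1*(-42)) + 26342 = (-39 + (105 - 1*(-42))**2) + 26342 = (-39 + (105 + 42)**2) + 26342 = (-39 + 147**2) + 26342 = (-39 + 21609) + 26342 = 21570 + 26342 = 47912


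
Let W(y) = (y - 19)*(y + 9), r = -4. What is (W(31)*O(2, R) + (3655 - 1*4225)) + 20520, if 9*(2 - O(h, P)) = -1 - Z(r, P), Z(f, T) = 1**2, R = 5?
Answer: 63050/3 ≈ 21017.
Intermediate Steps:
Z(f, T) = 1
O(h, P) = 20/9 (O(h, P) = 2 - (-1 - 1*1)/9 = 2 - (-1 - 1)/9 = 2 - 1/9*(-2) = 2 + 2/9 = 20/9)
W(y) = (-19 + y)*(9 + y)
(W(31)*O(2, R) + (3655 - 1*4225)) + 20520 = ((-171 + 31**2 - 10*31)*(20/9) + (3655 - 1*4225)) + 20520 = ((-171 + 961 - 310)*(20/9) + (3655 - 4225)) + 20520 = (480*(20/9) - 570) + 20520 = (3200/3 - 570) + 20520 = 1490/3 + 20520 = 63050/3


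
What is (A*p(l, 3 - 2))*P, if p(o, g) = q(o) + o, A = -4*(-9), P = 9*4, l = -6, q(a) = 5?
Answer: -1296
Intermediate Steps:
P = 36
A = 36
p(o, g) = 5 + o
(A*p(l, 3 - 2))*P = (36*(5 - 6))*36 = (36*(-1))*36 = -36*36 = -1296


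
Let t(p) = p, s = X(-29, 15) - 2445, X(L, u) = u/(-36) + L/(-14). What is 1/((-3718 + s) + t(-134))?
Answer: -84/528809 ≈ -0.00015885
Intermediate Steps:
X(L, u) = -L/14 - u/36 (X(L, u) = u*(-1/36) + L*(-1/14) = -u/36 - L/14 = -L/14 - u/36)
s = -205241/84 (s = (-1/14*(-29) - 1/36*15) - 2445 = (29/14 - 5/12) - 2445 = 139/84 - 2445 = -205241/84 ≈ -2443.3)
1/((-3718 + s) + t(-134)) = 1/((-3718 - 205241/84) - 134) = 1/(-517553/84 - 134) = 1/(-528809/84) = -84/528809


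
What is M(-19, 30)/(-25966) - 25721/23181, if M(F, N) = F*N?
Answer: -327329158/300958923 ≈ -1.0876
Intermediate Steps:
M(-19, 30)/(-25966) - 25721/23181 = -19*30/(-25966) - 25721/23181 = -570*(-1/25966) - 25721*1/23181 = 285/12983 - 25721/23181 = -327329158/300958923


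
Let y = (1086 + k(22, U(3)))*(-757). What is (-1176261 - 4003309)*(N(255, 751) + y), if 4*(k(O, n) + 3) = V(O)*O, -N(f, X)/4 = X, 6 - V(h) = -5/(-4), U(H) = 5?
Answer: 17457463578005/4 ≈ 4.3644e+12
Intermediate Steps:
V(h) = 19/4 (V(h) = 6 - (-5)/(-4) = 6 - (-5)*(-1)/4 = 6 - 1*5/4 = 6 - 5/4 = 19/4)
N(f, X) = -4*X
k(O, n) = -3 + 19*O/16 (k(O, n) = -3 + (19*O/4)/4 = -3 + 19*O/16)
y = -6716861/8 (y = (1086 + (-3 + (19/16)*22))*(-757) = (1086 + (-3 + 209/8))*(-757) = (1086 + 185/8)*(-757) = (8873/8)*(-757) = -6716861/8 ≈ -8.3961e+5)
(-1176261 - 4003309)*(N(255, 751) + y) = (-1176261 - 4003309)*(-4*751 - 6716861/8) = -5179570*(-3004 - 6716861/8) = -5179570*(-6740893/8) = 17457463578005/4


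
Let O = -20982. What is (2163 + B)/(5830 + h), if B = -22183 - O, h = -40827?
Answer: -962/34997 ≈ -0.027488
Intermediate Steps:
B = -1201 (B = -22183 - 1*(-20982) = -22183 + 20982 = -1201)
(2163 + B)/(5830 + h) = (2163 - 1201)/(5830 - 40827) = 962/(-34997) = 962*(-1/34997) = -962/34997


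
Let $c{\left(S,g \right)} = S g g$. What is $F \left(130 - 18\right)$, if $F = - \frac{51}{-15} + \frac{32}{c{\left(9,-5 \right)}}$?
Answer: $\frac{89264}{225} \approx 396.73$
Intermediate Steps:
$c{\left(S,g \right)} = S g^{2}$
$F = \frac{797}{225}$ ($F = - \frac{51}{-15} + \frac{32}{9 \left(-5\right)^{2}} = \left(-51\right) \left(- \frac{1}{15}\right) + \frac{32}{9 \cdot 25} = \frac{17}{5} + \frac{32}{225} = \frac{797}{225} \approx 3.5422$)
$F \left(130 - 18\right) = \frac{797 \left(130 - 18\right)}{225} = \frac{797}{225} \cdot 112 = \frac{89264}{225}$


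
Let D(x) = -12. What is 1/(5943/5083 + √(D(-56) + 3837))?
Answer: -10069423/32930260392 + 129184445*√17/32930260392 ≈ 0.015869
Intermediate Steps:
1/(5943/5083 + √(D(-56) + 3837)) = 1/(5943/5083 + √(-12 + 3837)) = 1/(5943*(1/5083) + √3825) = 1/(5943/5083 + 15*√17)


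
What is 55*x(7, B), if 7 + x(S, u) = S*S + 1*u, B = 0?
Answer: 2310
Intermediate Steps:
x(S, u) = -7 + u + S² (x(S, u) = -7 + (S*S + 1*u) = -7 + (S² + u) = -7 + (u + S²) = -7 + u + S²)
55*x(7, B) = 55*(-7 + 0 + 7²) = 55*(-7 + 0 + 49) = 55*42 = 2310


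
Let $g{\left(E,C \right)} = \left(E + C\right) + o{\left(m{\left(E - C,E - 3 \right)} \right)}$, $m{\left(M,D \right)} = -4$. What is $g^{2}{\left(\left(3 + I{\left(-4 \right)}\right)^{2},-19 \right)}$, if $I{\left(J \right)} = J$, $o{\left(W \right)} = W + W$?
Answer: $676$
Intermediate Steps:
$o{\left(W \right)} = 2 W$
$g{\left(E,C \right)} = -8 + C + E$ ($g{\left(E,C \right)} = \left(E + C\right) + 2 \left(-4\right) = \left(C + E\right) - 8 = -8 + C + E$)
$g^{2}{\left(\left(3 + I{\left(-4 \right)}\right)^{2},-19 \right)} = \left(-8 - 19 + \left(3 - 4\right)^{2}\right)^{2} = \left(-8 - 19 + \left(-1\right)^{2}\right)^{2} = \left(-8 - 19 + 1\right)^{2} = \left(-26\right)^{2} = 676$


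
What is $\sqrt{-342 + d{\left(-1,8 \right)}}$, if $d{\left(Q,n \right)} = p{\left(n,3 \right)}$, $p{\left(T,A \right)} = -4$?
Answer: $i \sqrt{346} \approx 18.601 i$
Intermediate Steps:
$d{\left(Q,n \right)} = -4$
$\sqrt{-342 + d{\left(-1,8 \right)}} = \sqrt{-342 - 4} = \sqrt{-346} = i \sqrt{346}$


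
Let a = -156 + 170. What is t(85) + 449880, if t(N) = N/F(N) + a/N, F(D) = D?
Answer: 38239899/85 ≈ 4.4988e+5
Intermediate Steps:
a = 14
t(N) = 1 + 14/N (t(N) = N/N + 14/N = 1 + 14/N)
t(85) + 449880 = (14 + 85)/85 + 449880 = (1/85)*99 + 449880 = 99/85 + 449880 = 38239899/85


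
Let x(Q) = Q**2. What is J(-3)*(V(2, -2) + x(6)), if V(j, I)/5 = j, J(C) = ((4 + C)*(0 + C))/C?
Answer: 46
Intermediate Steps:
J(C) = 4 + C (J(C) = ((4 + C)*C)/C = (C*(4 + C))/C = 4 + C)
V(j, I) = 5*j
J(-3)*(V(2, -2) + x(6)) = (4 - 3)*(5*2 + 6**2) = 1*(10 + 36) = 1*46 = 46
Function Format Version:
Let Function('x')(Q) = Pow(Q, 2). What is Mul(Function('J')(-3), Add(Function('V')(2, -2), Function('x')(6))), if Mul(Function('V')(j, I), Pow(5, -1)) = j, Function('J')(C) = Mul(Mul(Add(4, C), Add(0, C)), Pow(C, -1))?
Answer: 46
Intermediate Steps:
Function('J')(C) = Add(4, C) (Function('J')(C) = Mul(Mul(Add(4, C), C), Pow(C, -1)) = Mul(Mul(C, Add(4, C)), Pow(C, -1)) = Add(4, C))
Function('V')(j, I) = Mul(5, j)
Mul(Function('J')(-3), Add(Function('V')(2, -2), Function('x')(6))) = Mul(Add(4, -3), Add(Mul(5, 2), Pow(6, 2))) = Mul(1, Add(10, 36)) = Mul(1, 46) = 46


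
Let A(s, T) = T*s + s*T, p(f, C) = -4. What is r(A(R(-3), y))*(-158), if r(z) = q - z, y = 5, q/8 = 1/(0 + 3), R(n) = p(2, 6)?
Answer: -20224/3 ≈ -6741.3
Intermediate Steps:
R(n) = -4
q = 8/3 (q = 8/(0 + 3) = 8/3 ≈ 2.6667)
A(s, T) = 2*T*s (A(s, T) = T*s + T*s = 2*T*s)
r(z) = 8/3 - z
r(A(R(-3), y))*(-158) = (8/3 - 2*5*(-4))*(-158) = (8/3 - 1*(-40))*(-158) = (8/3 + 40)*(-158) = (128/3)*(-158) = -20224/3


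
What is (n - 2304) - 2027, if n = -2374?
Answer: -6705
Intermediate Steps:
(n - 2304) - 2027 = (-2374 - 2304) - 2027 = -4678 - 2027 = -6705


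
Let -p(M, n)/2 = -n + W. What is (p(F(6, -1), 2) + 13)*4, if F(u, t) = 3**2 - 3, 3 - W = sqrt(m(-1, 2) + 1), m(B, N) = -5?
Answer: 44 + 16*I ≈ 44.0 + 16.0*I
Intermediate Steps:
W = 3 - 2*I (W = 3 - sqrt(-5 + 1) = 3 - sqrt(-4) = 3 - 2*I ≈ 3.0 - 2.0*I)
F(u, t) = 6 (F(u, t) = 9 - 3 = 6)
p(M, n) = -6 + 2*n + 4*I (p(M, n) = -2*(-n + (3 - 2*I)) = -2*(3 - n - 2*I) = -6 + 2*n + 4*I)
(p(F(6, -1), 2) + 13)*4 = ((-6 + 2*2 + 4*I) + 13)*4 = ((-6 + 4 + 4*I) + 13)*4 = ((-2 + 4*I) + 13)*4 = (11 + 4*I)*4 = 44 + 16*I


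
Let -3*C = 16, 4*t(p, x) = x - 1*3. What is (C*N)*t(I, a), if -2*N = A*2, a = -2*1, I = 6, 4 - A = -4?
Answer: -160/3 ≈ -53.333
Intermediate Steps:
A = 8 (A = 4 - 1*(-4) = 4 + 4 = 8)
a = -2
t(p, x) = -¾ + x/4 (t(p, x) = (x - 1*3)/4 = (x - 3)/4 = (-3 + x)/4 = -¾ + x/4)
N = -8 (N = -4*2 = -½*16 = -8)
C = -16/3 (C = -⅓*16 = -16/3 ≈ -5.3333)
(C*N)*t(I, a) = (-16/3*(-8))*(-¾ + (¼)*(-2)) = 128*(-¾ - ½)/3 = (128/3)*(-5/4) = -160/3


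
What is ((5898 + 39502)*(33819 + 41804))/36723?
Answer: 3433284200/36723 ≈ 93491.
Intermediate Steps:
((5898 + 39502)*(33819 + 41804))/36723 = (45400*75623)*(1/36723) = 3433284200*(1/36723) = 3433284200/36723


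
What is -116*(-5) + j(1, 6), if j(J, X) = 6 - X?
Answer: 580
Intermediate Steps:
-116*(-5) + j(1, 6) = -116*(-5) + (6 - 1*6) = 580 + (6 - 6) = 580 + 0 = 580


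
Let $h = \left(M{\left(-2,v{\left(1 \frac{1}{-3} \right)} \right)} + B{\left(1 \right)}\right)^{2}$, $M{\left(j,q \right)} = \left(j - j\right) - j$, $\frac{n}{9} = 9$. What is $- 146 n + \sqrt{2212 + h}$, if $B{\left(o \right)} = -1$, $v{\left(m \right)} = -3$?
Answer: $-11826 + \sqrt{2213} \approx -11779.0$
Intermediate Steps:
$n = 81$ ($n = 9 \cdot 9 = 81$)
$M{\left(j,q \right)} = - j$ ($M{\left(j,q \right)} = 0 - j = - j$)
$h = 1$ ($h = \left(\left(-1\right) \left(-2\right) - 1\right)^{2} = \left(2 - 1\right)^{2} = 1^{2} = 1$)
$- 146 n + \sqrt{2212 + h} = \left(-146\right) 81 + \sqrt{2212 + 1} = -11826 + \sqrt{2213}$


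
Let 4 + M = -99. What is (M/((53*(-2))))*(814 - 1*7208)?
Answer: -329291/53 ≈ -6213.0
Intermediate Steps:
M = -103 (M = -4 - 99 = -103)
(M/((53*(-2))))*(814 - 1*7208) = (-103/(53*(-2)))*(814 - 1*7208) = (-103/(-106))*(814 - 7208) = -103*(-1/106)*(-6394) = (103/106)*(-6394) = -329291/53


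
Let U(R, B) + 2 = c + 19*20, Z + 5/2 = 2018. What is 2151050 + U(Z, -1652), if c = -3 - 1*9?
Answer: 2151416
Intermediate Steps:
c = -12 (c = -3 - 9 = -12)
Z = 4031/2 (Z = -5/2 + 2018 = 4031/2 ≈ 2015.5)
U(R, B) = 366 (U(R, B) = -2 + (-12 + 19*20) = -2 + (-12 + 380) = -2 + 368 = 366)
2151050 + U(Z, -1652) = 2151050 + 366 = 2151416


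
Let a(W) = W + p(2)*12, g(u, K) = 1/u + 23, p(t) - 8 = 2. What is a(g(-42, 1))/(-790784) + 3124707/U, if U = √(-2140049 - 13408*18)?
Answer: -6005/33212928 - 3124707*I*√2381393/2381393 ≈ -0.0001808 - 2024.9*I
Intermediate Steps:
U = I*√2381393 (U = √(-2140049 - 241344) = √(-2381393) = I*√2381393 ≈ 1543.2*I)
p(t) = 10 (p(t) = 8 + 2 = 10)
g(u, K) = 23 + 1/u (g(u, K) = 1/u + 23 = 23 + 1/u)
a(W) = 120 + W (a(W) = W + 10*12 = W + 120 = 120 + W)
a(g(-42, 1))/(-790784) + 3124707/U = (120 + (23 + 1/(-42)))/(-790784) + 3124707/((I*√2381393)) = (120 + (23 - 1/42))*(-1/790784) + 3124707*(-I*√2381393/2381393) = (120 + 965/42)*(-1/790784) - 3124707*I*√2381393/2381393 = (6005/42)*(-1/790784) - 3124707*I*√2381393/2381393 = -6005/33212928 - 3124707*I*√2381393/2381393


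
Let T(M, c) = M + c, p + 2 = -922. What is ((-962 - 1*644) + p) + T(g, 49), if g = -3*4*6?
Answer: -2553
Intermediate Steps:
p = -924 (p = -2 - 922 = -924)
g = -72 (g = -12*6 = -72)
((-962 - 1*644) + p) + T(g, 49) = ((-962 - 1*644) - 924) + (-72 + 49) = ((-962 - 644) - 924) - 23 = (-1606 - 924) - 23 = -2530 - 23 = -2553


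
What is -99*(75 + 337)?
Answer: -40788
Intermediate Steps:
-99*(75 + 337) = -99*412 = -40788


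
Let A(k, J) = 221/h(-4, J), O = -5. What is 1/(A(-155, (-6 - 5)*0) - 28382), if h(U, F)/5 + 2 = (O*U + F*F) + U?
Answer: -70/1986519 ≈ -3.5238e-5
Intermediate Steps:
h(U, F) = -10 - 20*U + 5*F² (h(U, F) = -10 + 5*((-5*U + F*F) + U) = -10 + 5*((-5*U + F²) + U) = -10 + 5*((F² - 5*U) + U) = -10 + 5*(F² - 4*U) = -10 + (-20*U + 5*F²) = -10 - 20*U + 5*F²)
A(k, J) = 221/(70 + 5*J²) (A(k, J) = 221/(-10 - 20*(-4) + 5*J²) = 221/(-10 + 80 + 5*J²) = 221/(70 + 5*J²))
1/(A(-155, (-6 - 5)*0) - 28382) = 1/(221/(5*(14 + ((-6 - 5)*0)²)) - 28382) = 1/(221/(5*(14 + (-11*0)²)) - 28382) = 1/(221/(5*(14 + 0²)) - 28382) = 1/(221/(5*(14 + 0)) - 28382) = 1/((221/5)/14 - 28382) = 1/((221/5)*(1/14) - 28382) = 1/(221/70 - 28382) = 1/(-1986519/70) = -70/1986519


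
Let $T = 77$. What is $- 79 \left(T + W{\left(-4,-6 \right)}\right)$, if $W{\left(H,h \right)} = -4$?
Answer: $-5767$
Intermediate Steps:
$- 79 \left(T + W{\left(-4,-6 \right)}\right) = - 79 \left(77 - 4\right) = \left(-79\right) 73 = -5767$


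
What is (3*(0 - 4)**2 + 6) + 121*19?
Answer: 2353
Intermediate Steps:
(3*(0 - 4)**2 + 6) + 121*19 = (3*(-4)**2 + 6) + 2299 = (3*16 + 6) + 2299 = (48 + 6) + 2299 = 54 + 2299 = 2353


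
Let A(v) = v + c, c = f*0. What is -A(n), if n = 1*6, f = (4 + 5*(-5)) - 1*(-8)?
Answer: -6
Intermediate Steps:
f = -13 (f = (4 - 25) + 8 = -21 + 8 = -13)
n = 6
c = 0 (c = -13*0 = 0)
A(v) = v (A(v) = v + 0 = v)
-A(n) = -1*6 = -6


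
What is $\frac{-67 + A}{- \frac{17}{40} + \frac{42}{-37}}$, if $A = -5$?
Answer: $\frac{106560}{2309} \approx 46.15$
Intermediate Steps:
$\frac{-67 + A}{- \frac{17}{40} + \frac{42}{-37}} = \frac{-67 - 5}{- \frac{17}{40} + \frac{42}{-37}} = - \frac{72}{\left(-17\right) \frac{1}{40} + 42 \left(- \frac{1}{37}\right)} = - \frac{72}{- \frac{17}{40} - \frac{42}{37}} = - \frac{72}{- \frac{2309}{1480}} = \left(-72\right) \left(- \frac{1480}{2309}\right) = \frac{106560}{2309}$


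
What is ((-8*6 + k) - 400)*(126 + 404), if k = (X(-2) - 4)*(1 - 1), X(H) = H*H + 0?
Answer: -237440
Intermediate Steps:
X(H) = H² (X(H) = H² + 0 = H²)
k = 0 (k = ((-2)² - 4)*(1 - 1) = (4 - 4)*0 = 0*0 = 0)
((-8*6 + k) - 400)*(126 + 404) = ((-8*6 + 0) - 400)*(126 + 404) = ((-48 + 0) - 400)*530 = (-48 - 400)*530 = -448*530 = -237440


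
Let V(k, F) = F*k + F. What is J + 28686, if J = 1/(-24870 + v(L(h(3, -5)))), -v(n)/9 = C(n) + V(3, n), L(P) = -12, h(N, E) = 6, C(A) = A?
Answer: 697930379/24330 ≈ 28686.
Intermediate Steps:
V(k, F) = F + F*k
v(n) = -45*n (v(n) = -9*(n + n*(1 + 3)) = -9*(n + n*4) = -9*(n + 4*n) = -45*n)
J = -1/24330 (J = 1/(-24870 - 45*(-12)) = 1/(-24870 + 540) = 1/(-24330) = -1/24330 ≈ -4.1102e-5)
J + 28686 = -1/24330 + 28686 = 697930379/24330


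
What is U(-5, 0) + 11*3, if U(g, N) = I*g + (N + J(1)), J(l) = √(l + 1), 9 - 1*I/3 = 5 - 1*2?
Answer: -57 + √2 ≈ -55.586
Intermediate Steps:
I = 18 (I = 27 - 3*(5 - 1*2) = 27 - 3*(5 - 2) = 27 - 3*3 = 27 - 9 = 18)
J(l) = √(1 + l)
U(g, N) = N + √2 + 18*g (U(g, N) = 18*g + (N + √(1 + 1)) = 18*g + (N + √2) = N + √2 + 18*g)
U(-5, 0) + 11*3 = (0 + √2 + 18*(-5)) + 11*3 = (0 + √2 - 90) + 33 = (-90 + √2) + 33 = -57 + √2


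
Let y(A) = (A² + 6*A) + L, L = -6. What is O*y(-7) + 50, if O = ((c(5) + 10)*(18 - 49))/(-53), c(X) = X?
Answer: 3115/53 ≈ 58.774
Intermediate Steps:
y(A) = -6 + A² + 6*A (y(A) = (A² + 6*A) - 6 = -6 + A² + 6*A)
O = 465/53 (O = ((5 + 10)*(18 - 49))/(-53) = (15*(-31))*(-1/53) = -465*(-1/53) = 465/53 ≈ 8.7736)
O*y(-7) + 50 = 465*(-6 + (-7)² + 6*(-7))/53 + 50 = 465*(-6 + 49 - 42)/53 + 50 = (465/53)*1 + 50 = 465/53 + 50 = 3115/53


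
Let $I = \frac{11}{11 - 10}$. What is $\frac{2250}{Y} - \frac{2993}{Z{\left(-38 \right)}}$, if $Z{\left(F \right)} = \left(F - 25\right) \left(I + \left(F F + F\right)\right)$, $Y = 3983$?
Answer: $\frac{30397267}{50795199} \approx 0.59843$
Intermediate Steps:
$I = 11$ ($I = \frac{11}{11 - 10} = \frac{11}{1} = 11 \cdot 1 = 11$)
$Z{\left(F \right)} = \left(-25 + F\right) \left(11 + F + F^{2}\right)$ ($Z{\left(F \right)} = \left(F - 25\right) \left(11 + \left(F F + F\right)\right) = \left(-25 + F\right) \left(11 + \left(F^{2} + F\right)\right) = \left(-25 + F\right) \left(11 + \left(F + F^{2}\right)\right) = \left(-25 + F\right) \left(11 + F + F^{2}\right)$)
$\frac{2250}{Y} - \frac{2993}{Z{\left(-38 \right)}} = \frac{2250}{3983} - \frac{2993}{-275 + \left(-38\right)^{3} - 24 \left(-38\right)^{2} - -532} = 2250 \cdot \frac{1}{3983} - \frac{2993}{-275 - 54872 - 34656 + 532} = \frac{2250}{3983} - \frac{2993}{-275 - 54872 - 34656 + 532} = \frac{2250}{3983} - \frac{2993}{-89271} = \frac{2250}{3983} - - \frac{2993}{89271} = \frac{2250}{3983} + \frac{2993}{89271} = \frac{30397267}{50795199}$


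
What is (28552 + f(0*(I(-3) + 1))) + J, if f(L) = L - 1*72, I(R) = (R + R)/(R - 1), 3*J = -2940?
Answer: 27500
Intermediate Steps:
J = -980 (J = (⅓)*(-2940) = -980)
I(R) = 2*R/(-1 + R) (I(R) = (2*R)/(-1 + R) = 2*R/(-1 + R))
f(L) = -72 + L (f(L) = L - 72 = -72 + L)
(28552 + f(0*(I(-3) + 1))) + J = (28552 + (-72 + 0*(2*(-3)/(-1 - 3) + 1))) - 980 = (28552 + (-72 + 0*(2*(-3)/(-4) + 1))) - 980 = (28552 + (-72 + 0*(2*(-3)*(-¼) + 1))) - 980 = (28552 + (-72 + 0*(3/2 + 1))) - 980 = (28552 + (-72 + 0*(5/2))) - 980 = (28552 + (-72 + 0)) - 980 = (28552 - 72) - 980 = 28480 - 980 = 27500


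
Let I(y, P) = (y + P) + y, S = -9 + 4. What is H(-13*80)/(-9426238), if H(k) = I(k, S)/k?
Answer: -417/1960657504 ≈ -2.1268e-7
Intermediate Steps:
S = -5
I(y, P) = P + 2*y (I(y, P) = (P + y) + y = P + 2*y)
H(k) = (-5 + 2*k)/k
H(-13*80)/(-9426238) = (2 - 5/((-13*80)))/(-9426238) = (2 - 5/(-1040))*(-1/9426238) = (2 - 5*(-1/1040))*(-1/9426238) = (2 + 1/208)*(-1/9426238) = (417/208)*(-1/9426238) = -417/1960657504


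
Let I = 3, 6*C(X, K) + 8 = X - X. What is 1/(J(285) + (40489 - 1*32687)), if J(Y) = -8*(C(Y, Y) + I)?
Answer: 3/23366 ≈ 0.00012839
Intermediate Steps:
C(X, K) = -4/3 (C(X, K) = -4/3 + (X - X)/6 = -4/3 + (1/6)*0 = -4/3 + 0 = -4/3)
J(Y) = -40/3 (J(Y) = -8*(-4/3 + 3) = -8*5/3 = -40/3)
1/(J(285) + (40489 - 1*32687)) = 1/(-40/3 + (40489 - 1*32687)) = 1/(-40/3 + (40489 - 32687)) = 1/(-40/3 + 7802) = 1/(23366/3) = 3/23366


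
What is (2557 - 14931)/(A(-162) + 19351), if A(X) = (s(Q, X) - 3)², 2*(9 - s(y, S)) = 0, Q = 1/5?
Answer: -12374/19387 ≈ -0.63826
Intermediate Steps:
Q = ⅕ ≈ 0.20000
s(y, S) = 9 (s(y, S) = 9 - ½*0 = 9 + 0 = 9)
A(X) = 36 (A(X) = (9 - 3)² = 6² = 36)
(2557 - 14931)/(A(-162) + 19351) = (2557 - 14931)/(36 + 19351) = -12374/19387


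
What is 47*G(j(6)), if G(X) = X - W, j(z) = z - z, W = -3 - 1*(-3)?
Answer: 0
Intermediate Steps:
W = 0 (W = -3 + 3 = 0)
j(z) = 0
G(X) = X (G(X) = X - 1*0 = X + 0 = X)
47*G(j(6)) = 47*0 = 0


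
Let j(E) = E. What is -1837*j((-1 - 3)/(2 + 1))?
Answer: 7348/3 ≈ 2449.3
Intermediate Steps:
-1837*j((-1 - 3)/(2 + 1)) = -1837*(-1 - 3)/(2 + 1) = -(-7348)/3 = -1837*(-4/3) = 7348/3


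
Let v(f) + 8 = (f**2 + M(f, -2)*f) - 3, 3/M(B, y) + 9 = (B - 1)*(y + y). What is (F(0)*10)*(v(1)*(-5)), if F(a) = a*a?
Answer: 0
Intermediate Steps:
M(B, y) = 3/(-9 + 2*y*(-1 + B)) (M(B, y) = 3/(-9 + (B - 1)*(y + y)) = 3/(-9 + (-1 + B)*(2*y)) = 3/(-9 + 2*y*(-1 + B)))
F(a) = a**2
v(f) = -11 + f**2 + 3*f/(-5 - 4*f) (v(f) = -8 + ((f**2 + (3/(-9 - 2*(-2) + 2*f*(-2)))*f) - 3) = -8 + ((f**2 + (3/(-9 + 4 - 4*f))*f) - 3) = -8 + ((f**2 + (3/(-5 - 4*f))*f) - 3) = -8 + ((f**2 + 3*f/(-5 - 4*f)) - 3) = -8 + (-3 + f**2 + 3*f/(-5 - 4*f)) = -11 + f**2 + 3*f/(-5 - 4*f))
(F(0)*10)*(v(1)*(-5)) = (0**2*10)*(((-55 - 47*1 + 4*1**3 + 5*1**2)/(5 + 4*1))*(-5)) = (0*10)*(((-55 - 47 + 4*1 + 5*1)/(5 + 4))*(-5)) = 0*(((-55 - 47 + 4 + 5)/9)*(-5)) = 0*(((1/9)*(-93))*(-5)) = 0*(-31/3*(-5)) = 0*(155/3) = 0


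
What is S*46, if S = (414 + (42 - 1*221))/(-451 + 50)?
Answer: -10810/401 ≈ -26.958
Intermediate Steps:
S = -235/401 (S = (414 + (42 - 221))/(-401) = (414 - 179)*(-1/401) = 235*(-1/401) = -235/401 ≈ -0.58603)
S*46 = -235/401*46 = -10810/401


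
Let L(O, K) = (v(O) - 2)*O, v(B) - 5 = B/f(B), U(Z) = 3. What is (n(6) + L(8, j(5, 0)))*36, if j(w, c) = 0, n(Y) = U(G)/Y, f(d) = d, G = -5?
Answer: 1170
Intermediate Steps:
n(Y) = 3/Y
v(B) = 6 (v(B) = 5 + B/B = 5 + 1 = 6)
L(O, K) = 4*O (L(O, K) = (6 - 2)*O = 4*O)
(n(6) + L(8, j(5, 0)))*36 = (3/6 + 4*8)*36 = (3*(⅙) + 32)*36 = (½ + 32)*36 = (65/2)*36 = 1170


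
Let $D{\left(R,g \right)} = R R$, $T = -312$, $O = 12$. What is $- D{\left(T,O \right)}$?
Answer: $-97344$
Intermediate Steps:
$D{\left(R,g \right)} = R^{2}$
$- D{\left(T,O \right)} = - \left(-312\right)^{2} = \left(-1\right) 97344 = -97344$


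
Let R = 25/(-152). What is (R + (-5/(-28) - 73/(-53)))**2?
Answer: 6157070089/3180057664 ≈ 1.9361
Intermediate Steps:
R = -25/152 (R = 25*(-1/152) = -25/152 ≈ -0.16447)
(R + (-5/(-28) - 73/(-53)))**2 = (-25/152 + (-5/(-28) - 73/(-53)))**2 = (-25/152 + (-5*(-1/28) - 73*(-1/53)))**2 = (-25/152 + (5/28 + 73/53))**2 = (-25/152 + 2309/1484)**2 = (78467/56392)**2 = 6157070089/3180057664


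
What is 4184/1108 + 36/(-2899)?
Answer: 3022382/803023 ≈ 3.7638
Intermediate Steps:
4184/1108 + 36/(-2899) = 4184*(1/1108) + 36*(-1/2899) = 1046/277 - 36/2899 = 3022382/803023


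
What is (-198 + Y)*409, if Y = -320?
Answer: -211862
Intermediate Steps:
(-198 + Y)*409 = (-198 - 320)*409 = -518*409 = -211862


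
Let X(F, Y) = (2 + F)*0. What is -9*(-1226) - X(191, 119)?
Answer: 11034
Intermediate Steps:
X(F, Y) = 0
-9*(-1226) - X(191, 119) = -9*(-1226) - 1*0 = 11034 + 0 = 11034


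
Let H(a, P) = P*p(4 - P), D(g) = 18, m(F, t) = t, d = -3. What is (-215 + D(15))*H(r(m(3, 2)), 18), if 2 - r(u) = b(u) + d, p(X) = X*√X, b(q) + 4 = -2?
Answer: 49644*I*√14 ≈ 1.8575e+5*I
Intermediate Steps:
b(q) = -6 (b(q) = -4 - 2 = -6)
p(X) = X^(3/2)
r(u) = 11 (r(u) = 2 - (-6 - 3) = 2 - 1*(-9) = 2 + 9 = 11)
H(a, P) = P*(4 - P)^(3/2)
(-215 + D(15))*H(r(m(3, 2)), 18) = (-215 + 18)*(18*(4 - 1*18)^(3/2)) = -3546*(4 - 18)^(3/2) = -3546*(-14)^(3/2) = -3546*(-14*I*√14) = -(-49644)*I*√14 = 49644*I*√14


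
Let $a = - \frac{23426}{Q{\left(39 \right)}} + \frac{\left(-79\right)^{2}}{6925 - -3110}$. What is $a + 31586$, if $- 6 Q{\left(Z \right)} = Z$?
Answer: $\frac{353137891}{10035} \approx 35191.0$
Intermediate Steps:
$Q{\left(Z \right)} = - \frac{Z}{6}$
$a = \frac{36172381}{10035}$ ($a = - \frac{23426}{\left(- \frac{1}{6}\right) 39} + \frac{\left(-79\right)^{2}}{6925 - -3110} = - \frac{23426}{- \frac{13}{2}} + \frac{6241}{6925 + 3110} = \left(-23426\right) \left(- \frac{2}{13}\right) + \frac{6241}{10035} = 3604 + 6241 \cdot \frac{1}{10035} = 3604 + \frac{6241}{10035} = \frac{36172381}{10035} \approx 3604.6$)
$a + 31586 = \frac{36172381}{10035} + 31586 = \frac{353137891}{10035}$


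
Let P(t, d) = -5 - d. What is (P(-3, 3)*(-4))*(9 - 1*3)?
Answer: 192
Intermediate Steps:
(P(-3, 3)*(-4))*(9 - 1*3) = ((-5 - 1*3)*(-4))*(9 - 1*3) = ((-5 - 3)*(-4))*(9 - 3) = -8*(-4)*6 = 32*6 = 192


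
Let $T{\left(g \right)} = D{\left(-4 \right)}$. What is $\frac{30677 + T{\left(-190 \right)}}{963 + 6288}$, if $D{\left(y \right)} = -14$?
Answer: $\frac{10221}{2417} \approx 4.2288$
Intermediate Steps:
$T{\left(g \right)} = -14$
$\frac{30677 + T{\left(-190 \right)}}{963 + 6288} = \frac{30677 - 14}{963 + 6288} = \frac{30663}{7251} = 30663 \cdot \frac{1}{7251} = \frac{10221}{2417}$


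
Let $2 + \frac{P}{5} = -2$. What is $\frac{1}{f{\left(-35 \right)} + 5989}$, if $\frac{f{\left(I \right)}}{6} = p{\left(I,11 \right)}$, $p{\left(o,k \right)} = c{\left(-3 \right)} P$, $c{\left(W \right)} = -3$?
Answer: $\frac{1}{6349} \approx 0.00015751$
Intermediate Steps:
$P = -20$ ($P = -10 + 5 \left(-2\right) = -10 - 10 = -20$)
$p{\left(o,k \right)} = 60$ ($p{\left(o,k \right)} = \left(-3\right) \left(-20\right) = 60$)
$f{\left(I \right)} = 360$ ($f{\left(I \right)} = 6 \cdot 60 = 360$)
$\frac{1}{f{\left(-35 \right)} + 5989} = \frac{1}{360 + 5989} = \frac{1}{6349}$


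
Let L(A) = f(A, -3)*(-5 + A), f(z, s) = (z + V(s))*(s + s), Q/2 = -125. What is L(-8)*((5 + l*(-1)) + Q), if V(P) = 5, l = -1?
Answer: 57096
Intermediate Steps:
Q = -250 (Q = 2*(-125) = -250)
f(z, s) = 2*s*(5 + z) (f(z, s) = (z + 5)*(s + s) = (5 + z)*(2*s) = 2*s*(5 + z))
L(A) = (-30 - 6*A)*(-5 + A) (L(A) = (2*(-3)*(5 + A))*(-5 + A) = (-30 - 6*A)*(-5 + A))
L(-8)*((5 + l*(-1)) + Q) = (150 - 6*(-8)²)*((5 - 1*(-1)) - 250) = (150 - 6*64)*((5 + 1) - 250) = (150 - 384)*(6 - 250) = -234*(-244) = 57096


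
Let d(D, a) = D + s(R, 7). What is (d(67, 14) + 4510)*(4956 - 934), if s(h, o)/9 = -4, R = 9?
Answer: 18263902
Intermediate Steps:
s(h, o) = -36 (s(h, o) = 9*(-4) = -36)
d(D, a) = -36 + D (d(D, a) = D - 36 = -36 + D)
(d(67, 14) + 4510)*(4956 - 934) = ((-36 + 67) + 4510)*(4956 - 934) = (31 + 4510)*4022 = 4541*4022 = 18263902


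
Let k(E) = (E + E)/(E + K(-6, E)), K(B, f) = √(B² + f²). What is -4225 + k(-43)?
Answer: -77899/18 - 43*√1885/18 ≈ -4431.4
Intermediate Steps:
k(E) = 2*E/(E + √(36 + E²)) (k(E) = (E + E)/(E + √((-6)² + E²)) = (2*E)/(E + √(36 + E²)) = 2*E/(E + √(36 + E²)))
-4225 + k(-43) = -4225 + 2*(-43)/(-43 + √(36 + (-43)²)) = -4225 + 2*(-43)/(-43 + √(36 + 1849)) = -4225 + 2*(-43)/(-43 + √1885) = -4225 - 86/(-43 + √1885)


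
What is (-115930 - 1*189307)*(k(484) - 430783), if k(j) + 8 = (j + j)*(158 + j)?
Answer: -58198012605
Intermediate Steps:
k(j) = -8 + 2*j*(158 + j) (k(j) = -8 + (j + j)*(158 + j) = -8 + (2*j)*(158 + j) = -8 + 2*j*(158 + j))
(-115930 - 1*189307)*(k(484) - 430783) = (-115930 - 1*189307)*((-8 + 2*484**2 + 316*484) - 430783) = (-115930 - 189307)*((-8 + 2*234256 + 152944) - 430783) = -305237*((-8 + 468512 + 152944) - 430783) = -305237*(621448 - 430783) = -305237*190665 = -58198012605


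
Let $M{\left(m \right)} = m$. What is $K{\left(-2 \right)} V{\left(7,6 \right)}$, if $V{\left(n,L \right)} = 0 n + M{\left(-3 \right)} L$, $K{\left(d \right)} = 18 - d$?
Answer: $-360$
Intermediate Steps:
$V{\left(n,L \right)} = - 3 L$ ($V{\left(n,L \right)} = 0 n - 3 L = 0 - 3 L = - 3 L$)
$K{\left(-2 \right)} V{\left(7,6 \right)} = \left(18 - -2\right) \left(\left(-3\right) 6\right) = \left(18 + 2\right) \left(-18\right) = 20 \left(-18\right) = -360$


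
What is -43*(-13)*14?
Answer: 7826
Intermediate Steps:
-43*(-13)*14 = 559*14 = 7826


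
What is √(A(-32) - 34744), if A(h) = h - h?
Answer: 2*I*√8686 ≈ 186.4*I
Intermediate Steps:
A(h) = 0
√(A(-32) - 34744) = √(0 - 34744) = √(-34744) = 2*I*√8686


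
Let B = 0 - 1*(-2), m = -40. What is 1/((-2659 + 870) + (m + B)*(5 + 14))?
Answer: -1/2511 ≈ -0.00039825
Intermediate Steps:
B = 2 (B = 0 + 2 = 2)
1/((-2659 + 870) + (m + B)*(5 + 14)) = 1/((-2659 + 870) + (-40 + 2)*(5 + 14)) = 1/(-1789 - 38*19) = 1/(-1789 - 722) = 1/(-2511) = -1/2511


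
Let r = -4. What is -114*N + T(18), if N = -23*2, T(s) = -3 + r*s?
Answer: 5169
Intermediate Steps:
T(s) = -3 - 4*s
N = -46
-114*N + T(18) = -114*(-46) + (-3 - 4*18) = 5244 + (-3 - 72) = 5244 - 75 = 5169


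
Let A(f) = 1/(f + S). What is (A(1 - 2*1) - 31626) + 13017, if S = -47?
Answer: -893233/48 ≈ -18609.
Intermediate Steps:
A(f) = 1/(-47 + f) (A(f) = 1/(f - 47) = 1/(-47 + f))
(A(1 - 2*1) - 31626) + 13017 = (1/(-47 + (1 - 2*1)) - 31626) + 13017 = (1/(-47 + (1 - 2)) - 31626) + 13017 = (1/(-47 - 1) - 31626) + 13017 = (1/(-48) - 31626) + 13017 = (-1/48 - 31626) + 13017 = -1518049/48 + 13017 = -893233/48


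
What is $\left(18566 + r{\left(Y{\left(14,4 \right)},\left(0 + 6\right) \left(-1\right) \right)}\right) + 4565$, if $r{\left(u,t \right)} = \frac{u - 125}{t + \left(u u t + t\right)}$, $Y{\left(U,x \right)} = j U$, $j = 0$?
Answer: $\frac{277697}{12} \approx 23141.0$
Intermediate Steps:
$Y{\left(U,x \right)} = 0$ ($Y{\left(U,x \right)} = 0 U = 0$)
$r{\left(u,t \right)} = \frac{-125 + u}{2 t + t u^{2}}$ ($r{\left(u,t \right)} = \frac{-125 + u}{t + \left(u^{2} t + t\right)} = \frac{-125 + u}{t + \left(t u^{2} + t\right)} = \frac{-125 + u}{t + \left(t + t u^{2}\right)} = \frac{-125 + u}{2 t + t u^{2}}$)
$\left(18566 + r{\left(Y{\left(14,4 \right)},\left(0 + 6\right) \left(-1\right) \right)}\right) + 4565 = \left(18566 + \frac{-125 + 0}{\left(0 + 6\right) \left(-1\right) \left(2 + 0^{2}\right)}\right) + 4565 = \left(18566 + \frac{1}{6 \left(-1\right)} \frac{1}{2 + 0} \left(-125\right)\right) + 4565 = \left(18566 + \frac{1}{-6} \cdot \frac{1}{2} \left(-125\right)\right) + 4565 = \left(18566 - \frac{1}{12} \left(-125\right)\right) + 4565 = \left(18566 + \frac{125}{12}\right) + 4565 = \frac{222917}{12} + 4565 = \frac{277697}{12}$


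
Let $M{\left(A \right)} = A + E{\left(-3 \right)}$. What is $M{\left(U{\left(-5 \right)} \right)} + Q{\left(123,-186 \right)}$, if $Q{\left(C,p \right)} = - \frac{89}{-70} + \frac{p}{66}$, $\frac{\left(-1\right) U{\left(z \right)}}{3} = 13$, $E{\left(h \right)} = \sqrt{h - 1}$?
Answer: $- \frac{31221}{770} + 2 i \approx -40.547 + 2.0 i$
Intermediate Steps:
$E{\left(h \right)} = \sqrt{-1 + h}$
$U{\left(z \right)} = -39$ ($U{\left(z \right)} = \left(-3\right) 13 = -39$)
$Q{\left(C,p \right)} = \frac{89}{70} + \frac{p}{66}$ ($Q{\left(C,p \right)} = \left(-89\right) \left(- \frac{1}{70}\right) + p \frac{1}{66} = \frac{89}{70} + \frac{p}{66}$)
$M{\left(A \right)} = A + 2 i$ ($M{\left(A \right)} = A + \sqrt{-1 - 3} = A + \sqrt{-4} = A + 2 i$)
$M{\left(U{\left(-5 \right)} \right)} + Q{\left(123,-186 \right)} = \left(-39 + 2 i\right) + \left(\frac{89}{70} + \frac{1}{66} \left(-186\right)\right) = \left(-39 + 2 i\right) + \left(\frac{89}{70} - \frac{31}{11}\right) = \left(-39 + 2 i\right) - \frac{1191}{770} = - \frac{31221}{770} + 2 i$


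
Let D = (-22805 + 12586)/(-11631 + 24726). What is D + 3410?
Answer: 44643731/13095 ≈ 3409.2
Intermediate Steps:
D = -10219/13095 ≈ -0.78037
D + 3410 = -10219/13095 + 3410 = 44643731/13095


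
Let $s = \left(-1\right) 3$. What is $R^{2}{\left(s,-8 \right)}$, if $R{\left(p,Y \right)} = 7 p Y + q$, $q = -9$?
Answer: $25281$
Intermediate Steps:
$s = -3$
$R{\left(p,Y \right)} = -9 + 7 Y p$ ($R{\left(p,Y \right)} = 7 p Y - 9 = 7 Y p - 9 = -9 + 7 Y p$)
$R^{2}{\left(s,-8 \right)} = \left(-9 + 7 \left(-8\right) \left(-3\right)\right)^{2} = \left(-9 + 168\right)^{2} = 159^{2} = 25281$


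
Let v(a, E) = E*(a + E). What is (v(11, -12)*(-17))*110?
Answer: -22440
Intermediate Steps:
v(a, E) = E*(E + a)
(v(11, -12)*(-17))*110 = (-12*(-12 + 11)*(-17))*110 = (-12*(-1)*(-17))*110 = (12*(-17))*110 = -204*110 = -22440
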